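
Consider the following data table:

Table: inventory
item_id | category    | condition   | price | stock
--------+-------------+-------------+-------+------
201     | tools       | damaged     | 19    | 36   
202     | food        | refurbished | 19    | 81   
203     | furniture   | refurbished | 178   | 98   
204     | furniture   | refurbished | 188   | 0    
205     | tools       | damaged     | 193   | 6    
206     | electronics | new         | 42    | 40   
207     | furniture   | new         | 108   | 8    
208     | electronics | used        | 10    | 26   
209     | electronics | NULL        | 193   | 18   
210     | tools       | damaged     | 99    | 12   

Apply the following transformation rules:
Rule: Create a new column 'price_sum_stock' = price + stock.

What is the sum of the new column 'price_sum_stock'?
1374

Step 1: For each record, compute price + stock
Example calculations:
  19 + 36 = 55
  19 + 81 = 100
  178 + 98 = 276
  ...
Step 2: Sum all derived values
Step 3: Total = 1374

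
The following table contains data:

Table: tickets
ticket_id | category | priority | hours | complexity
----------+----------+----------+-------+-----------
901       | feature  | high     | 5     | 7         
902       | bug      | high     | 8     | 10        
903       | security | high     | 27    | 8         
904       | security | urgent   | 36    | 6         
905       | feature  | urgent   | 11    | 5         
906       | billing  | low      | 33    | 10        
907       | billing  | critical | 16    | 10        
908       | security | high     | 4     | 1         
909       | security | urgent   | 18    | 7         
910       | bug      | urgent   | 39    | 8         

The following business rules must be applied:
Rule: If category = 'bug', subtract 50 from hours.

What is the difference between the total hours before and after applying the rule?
100

Step 1: Original sum of hours = 197
Step 2: 2 records have category = 'bug'
Step 3: Each affected record changes by -50
Step 4: Total change = 2 × -50 = -100
Step 5: New sum = 197 + -100 = 97
Step 6: Difference = |97 - 197| = 100
        (Sum decreased by 100)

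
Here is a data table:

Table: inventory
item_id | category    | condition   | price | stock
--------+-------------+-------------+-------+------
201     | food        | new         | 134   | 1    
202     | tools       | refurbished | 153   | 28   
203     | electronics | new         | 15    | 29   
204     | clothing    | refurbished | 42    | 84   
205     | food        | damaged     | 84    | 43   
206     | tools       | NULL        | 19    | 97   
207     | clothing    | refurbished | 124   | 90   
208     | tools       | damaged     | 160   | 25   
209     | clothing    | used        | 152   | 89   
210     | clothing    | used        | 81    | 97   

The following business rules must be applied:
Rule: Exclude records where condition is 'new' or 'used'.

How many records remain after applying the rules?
6

Step 1: Count records to exclude
  - 2 (new) + 2 (used) = 4 records
Step 2: Total records: 10
Step 3: Remaining = 10 - 4 = 6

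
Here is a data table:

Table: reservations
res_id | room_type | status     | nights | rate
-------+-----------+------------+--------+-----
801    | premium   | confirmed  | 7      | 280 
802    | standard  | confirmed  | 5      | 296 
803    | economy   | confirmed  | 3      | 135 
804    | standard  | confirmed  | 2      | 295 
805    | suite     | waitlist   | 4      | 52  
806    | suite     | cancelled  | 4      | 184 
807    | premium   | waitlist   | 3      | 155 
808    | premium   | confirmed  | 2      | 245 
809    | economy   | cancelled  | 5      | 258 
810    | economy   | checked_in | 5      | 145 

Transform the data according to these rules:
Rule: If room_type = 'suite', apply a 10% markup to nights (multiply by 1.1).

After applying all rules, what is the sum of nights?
40.8

Step 1: Records with room_type = 'suite' have total nights = 8
Step 2: Apply multiplier: 8 × 1.1 = 8.8
Step 3: Other records total: 32
Step 4: Final sum = 8.8 + 32 = 40.8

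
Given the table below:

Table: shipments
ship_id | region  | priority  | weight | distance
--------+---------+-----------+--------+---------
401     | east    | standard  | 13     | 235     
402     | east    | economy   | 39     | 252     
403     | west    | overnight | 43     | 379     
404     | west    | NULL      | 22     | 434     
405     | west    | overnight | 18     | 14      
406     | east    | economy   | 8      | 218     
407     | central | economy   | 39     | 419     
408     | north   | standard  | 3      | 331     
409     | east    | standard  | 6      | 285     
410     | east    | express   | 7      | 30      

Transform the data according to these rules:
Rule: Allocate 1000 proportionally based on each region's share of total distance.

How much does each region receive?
central: 161.34, east: 392.76, north: 127.45, west: 318.44

Step 1: Calculate total distance = 2597
Step 2: Calculate each region's proportion:
  central: 419/2597 = 16.13% → 161.34
  east: 1020/2597 = 39.28% → 392.76
  north: 331/2597 = 12.75% → 127.45
  west: 827/2597 = 31.84% → 318.44
Step 3: Verify: sum of allocations ≈ 1000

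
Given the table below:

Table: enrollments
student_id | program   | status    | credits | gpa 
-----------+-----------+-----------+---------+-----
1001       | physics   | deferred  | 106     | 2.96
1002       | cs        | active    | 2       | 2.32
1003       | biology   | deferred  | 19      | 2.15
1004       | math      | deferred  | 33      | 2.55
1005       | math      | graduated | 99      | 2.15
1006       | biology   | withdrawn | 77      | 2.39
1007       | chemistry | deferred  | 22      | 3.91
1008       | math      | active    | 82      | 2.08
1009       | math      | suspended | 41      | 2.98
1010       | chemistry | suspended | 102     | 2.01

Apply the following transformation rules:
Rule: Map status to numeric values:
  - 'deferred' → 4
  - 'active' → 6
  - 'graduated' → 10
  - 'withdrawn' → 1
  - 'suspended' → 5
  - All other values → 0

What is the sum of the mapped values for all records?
49

Step 1: Apply mapping to each record
Step 2: Count by status:
  'deferred': 4 records × 4 = 16
  'active': 2 records × 6 = 12
  'graduated': 1 records × 10 = 10
  'withdrawn': 1 records × 1 = 1
  'suspended': 2 records × 5 = 10
Step 3: Sum all mapped values = 49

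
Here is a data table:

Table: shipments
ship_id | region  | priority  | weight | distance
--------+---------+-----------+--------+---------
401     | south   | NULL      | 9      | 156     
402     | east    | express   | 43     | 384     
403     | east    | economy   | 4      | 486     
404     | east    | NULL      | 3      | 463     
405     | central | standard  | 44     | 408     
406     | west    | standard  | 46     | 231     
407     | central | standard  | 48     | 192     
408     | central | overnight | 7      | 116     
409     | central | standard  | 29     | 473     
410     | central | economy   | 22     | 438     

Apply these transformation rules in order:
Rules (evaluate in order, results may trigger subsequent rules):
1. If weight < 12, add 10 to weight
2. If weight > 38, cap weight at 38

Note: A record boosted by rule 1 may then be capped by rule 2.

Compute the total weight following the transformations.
266

Step 1: Apply rule 1 to records with weight < 12
  - 4 records get bonus of 10
  - Of these, 0 records then exceed 38 and get capped
Step 2: Apply rule 2 to records with weight > 38
  - 4 records (original) are capped
Step 3: Calculate final sum = 266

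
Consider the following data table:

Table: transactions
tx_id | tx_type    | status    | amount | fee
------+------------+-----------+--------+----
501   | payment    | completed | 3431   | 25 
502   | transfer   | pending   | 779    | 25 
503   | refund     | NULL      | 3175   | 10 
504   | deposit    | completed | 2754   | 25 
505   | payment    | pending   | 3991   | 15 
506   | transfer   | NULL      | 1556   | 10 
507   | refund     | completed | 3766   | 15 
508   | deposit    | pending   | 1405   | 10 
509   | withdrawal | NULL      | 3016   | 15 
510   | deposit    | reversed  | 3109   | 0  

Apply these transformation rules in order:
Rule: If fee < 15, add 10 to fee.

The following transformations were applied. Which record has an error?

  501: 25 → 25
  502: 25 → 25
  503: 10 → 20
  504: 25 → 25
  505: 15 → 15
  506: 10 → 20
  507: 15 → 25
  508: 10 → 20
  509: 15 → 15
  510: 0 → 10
Record 507 has an error. The correct transformed value should be 15, not 25.

Step 1: Check each record against the rule
Step 2: Record 507 has fee = 15
Step 3: Since 15 >= 15, the bonus should not have been applied
Step 4: Correct value = 15, but claimed value = 25
Conclusion: Record 507 has the error.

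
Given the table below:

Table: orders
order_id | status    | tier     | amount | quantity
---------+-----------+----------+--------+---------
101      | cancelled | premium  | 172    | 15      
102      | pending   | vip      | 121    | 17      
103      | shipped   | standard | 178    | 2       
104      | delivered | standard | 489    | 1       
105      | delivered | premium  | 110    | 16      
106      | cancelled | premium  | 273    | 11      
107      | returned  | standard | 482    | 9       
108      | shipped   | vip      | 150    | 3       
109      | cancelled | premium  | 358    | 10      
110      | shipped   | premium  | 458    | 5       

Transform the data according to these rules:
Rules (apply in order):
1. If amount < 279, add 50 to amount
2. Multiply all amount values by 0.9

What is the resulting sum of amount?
2781.9

Step 1: Apply Rule 1 - Add 50 to records with amount < 279
  - 6 records affected: 1004 + (6 × 50) = 1304
  - Unaffected records: 1787
  - Sum after Rule 1: 3091
Step 2: Apply Rule 2 - Multiply all by 0.9
  - 3091 × 0.9 = 2781.9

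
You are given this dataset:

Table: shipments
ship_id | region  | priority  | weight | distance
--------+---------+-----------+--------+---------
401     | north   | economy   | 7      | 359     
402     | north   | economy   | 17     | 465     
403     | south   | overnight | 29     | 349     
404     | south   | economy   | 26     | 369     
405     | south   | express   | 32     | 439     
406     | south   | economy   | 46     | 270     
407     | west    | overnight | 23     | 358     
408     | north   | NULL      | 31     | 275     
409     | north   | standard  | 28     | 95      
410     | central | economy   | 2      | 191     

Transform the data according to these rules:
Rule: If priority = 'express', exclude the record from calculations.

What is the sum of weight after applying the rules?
209

Step 1: Identify records where priority = 'express'
Step 2: The excluded records sum to 32
Step 3: Original total weight = 241
Step 4: Remaining total = 241 - 32 = 209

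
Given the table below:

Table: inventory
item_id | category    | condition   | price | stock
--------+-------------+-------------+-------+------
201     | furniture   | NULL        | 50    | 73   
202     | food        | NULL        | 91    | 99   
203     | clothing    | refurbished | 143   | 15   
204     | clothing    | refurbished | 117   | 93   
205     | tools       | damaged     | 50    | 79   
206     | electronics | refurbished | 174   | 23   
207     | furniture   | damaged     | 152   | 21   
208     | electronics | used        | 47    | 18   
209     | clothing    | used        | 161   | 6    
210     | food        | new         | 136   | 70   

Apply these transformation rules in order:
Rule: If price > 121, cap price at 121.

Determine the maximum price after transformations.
121

Step 1: Original maximum price = 174
Step 2: Apply cap at 121
Step 3: 5 records had price > 121 and were capped
Step 4: Maximum after transformation = 121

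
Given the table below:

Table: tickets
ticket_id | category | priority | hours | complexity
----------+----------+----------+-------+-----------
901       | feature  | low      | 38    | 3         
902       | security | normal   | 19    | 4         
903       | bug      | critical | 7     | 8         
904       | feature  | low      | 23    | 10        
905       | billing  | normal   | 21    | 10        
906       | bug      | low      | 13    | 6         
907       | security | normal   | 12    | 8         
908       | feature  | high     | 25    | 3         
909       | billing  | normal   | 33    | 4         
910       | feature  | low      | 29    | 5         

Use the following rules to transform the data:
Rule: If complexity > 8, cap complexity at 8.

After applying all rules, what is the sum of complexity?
57

Step 1: 2 records have complexity > 8
Step 2: These records originally summed to 20
Step 3: After capping: 2 × 8 = 16
Step 4: Unaffected records sum: 41
Step 5: Final sum = 16 + 41 = 57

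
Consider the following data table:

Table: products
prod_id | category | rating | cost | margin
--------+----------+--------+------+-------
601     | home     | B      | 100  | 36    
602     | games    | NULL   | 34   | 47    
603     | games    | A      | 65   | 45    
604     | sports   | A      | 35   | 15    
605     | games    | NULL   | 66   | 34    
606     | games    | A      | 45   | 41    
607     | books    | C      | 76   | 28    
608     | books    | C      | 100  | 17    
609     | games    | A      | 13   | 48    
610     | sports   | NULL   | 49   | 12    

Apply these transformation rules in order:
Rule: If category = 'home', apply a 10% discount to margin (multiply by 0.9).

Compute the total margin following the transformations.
319.4

Step 1: Records with category = 'home' have total margin = 36
Step 2: Apply multiplier: 36 × 0.9 = 32.4
Step 3: Other records total: 287
Step 4: Final sum = 32.4 + 287 = 319.4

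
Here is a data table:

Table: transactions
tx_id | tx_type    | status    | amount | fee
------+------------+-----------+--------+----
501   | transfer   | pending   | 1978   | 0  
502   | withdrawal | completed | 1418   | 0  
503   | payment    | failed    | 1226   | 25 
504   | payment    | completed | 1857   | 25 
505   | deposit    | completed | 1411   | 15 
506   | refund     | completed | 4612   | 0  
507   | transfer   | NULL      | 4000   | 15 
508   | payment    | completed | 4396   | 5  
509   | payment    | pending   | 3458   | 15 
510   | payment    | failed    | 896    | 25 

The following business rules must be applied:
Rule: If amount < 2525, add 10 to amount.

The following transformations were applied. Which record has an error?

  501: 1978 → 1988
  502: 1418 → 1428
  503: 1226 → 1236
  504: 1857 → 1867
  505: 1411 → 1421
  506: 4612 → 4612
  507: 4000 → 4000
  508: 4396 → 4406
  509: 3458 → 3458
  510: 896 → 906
Record 508 has an error. The correct transformed value should be 4396, not 4406.

Step 1: Check each record against the rule
Step 2: Record 508 has amount = 4396
Step 3: Since 4396 >= 2525, the bonus should not have been applied
Step 4: Correct value = 4396, but claimed value = 4406
Conclusion: Record 508 has the error.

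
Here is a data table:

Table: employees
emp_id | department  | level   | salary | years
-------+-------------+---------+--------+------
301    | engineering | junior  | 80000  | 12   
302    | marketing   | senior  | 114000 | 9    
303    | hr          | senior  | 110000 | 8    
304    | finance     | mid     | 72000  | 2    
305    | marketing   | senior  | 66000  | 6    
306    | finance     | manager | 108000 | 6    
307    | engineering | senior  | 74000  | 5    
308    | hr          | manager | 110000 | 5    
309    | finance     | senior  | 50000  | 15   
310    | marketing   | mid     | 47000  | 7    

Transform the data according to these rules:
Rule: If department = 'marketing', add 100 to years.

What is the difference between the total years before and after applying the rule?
300

Step 1: Original sum of years = 75
Step 2: 3 records have department = 'marketing'
Step 3: Each affected record changes by 100
Step 4: Total change = 3 × 100 = 300
Step 5: New sum = 75 + 300 = 375
Step 6: Difference = |375 - 75| = 300
        (Sum increased by 300)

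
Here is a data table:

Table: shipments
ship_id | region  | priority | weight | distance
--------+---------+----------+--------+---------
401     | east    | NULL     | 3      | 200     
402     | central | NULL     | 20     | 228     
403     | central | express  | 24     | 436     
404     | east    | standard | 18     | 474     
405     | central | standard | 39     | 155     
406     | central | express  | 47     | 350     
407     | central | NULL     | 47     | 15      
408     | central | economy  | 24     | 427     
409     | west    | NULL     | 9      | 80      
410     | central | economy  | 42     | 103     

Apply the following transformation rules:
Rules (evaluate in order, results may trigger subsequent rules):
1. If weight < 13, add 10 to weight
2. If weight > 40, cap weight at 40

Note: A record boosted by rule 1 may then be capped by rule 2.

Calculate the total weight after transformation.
277

Step 1: Apply rule 1 to records with weight < 13
  - 2 records get bonus of 10
  - Of these, 0 records then exceed 40 and get capped
Step 2: Apply rule 2 to records with weight > 40
  - 3 records (original) are capped
Step 3: Calculate final sum = 277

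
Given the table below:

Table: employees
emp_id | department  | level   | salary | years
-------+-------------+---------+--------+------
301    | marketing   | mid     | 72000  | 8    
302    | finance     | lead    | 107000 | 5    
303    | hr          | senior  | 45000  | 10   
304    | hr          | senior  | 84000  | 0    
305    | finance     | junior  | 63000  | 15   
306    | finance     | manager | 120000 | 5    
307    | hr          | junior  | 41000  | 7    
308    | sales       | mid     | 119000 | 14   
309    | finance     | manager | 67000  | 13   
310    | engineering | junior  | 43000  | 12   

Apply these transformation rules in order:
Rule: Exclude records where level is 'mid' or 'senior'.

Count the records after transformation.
6

Step 1: Count records to exclude
  - 2 (mid) + 2 (senior) = 4 records
Step 2: Total records: 10
Step 3: Remaining = 10 - 4 = 6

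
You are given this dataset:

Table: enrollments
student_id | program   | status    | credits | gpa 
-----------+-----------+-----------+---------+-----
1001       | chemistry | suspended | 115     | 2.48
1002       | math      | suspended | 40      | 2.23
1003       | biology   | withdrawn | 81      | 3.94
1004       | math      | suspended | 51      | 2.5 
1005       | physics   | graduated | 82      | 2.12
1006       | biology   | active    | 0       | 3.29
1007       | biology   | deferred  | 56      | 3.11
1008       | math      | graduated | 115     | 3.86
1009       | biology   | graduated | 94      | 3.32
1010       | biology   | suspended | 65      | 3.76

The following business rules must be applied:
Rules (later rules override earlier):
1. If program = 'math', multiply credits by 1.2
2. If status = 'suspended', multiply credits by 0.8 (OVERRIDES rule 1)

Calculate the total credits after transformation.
667.8

Step 1: Rule 2 takes priority for records with status = 'suspended'
  - 4 records: 271 × 0.8 = 216.8
Step 2: Rule 1 applies to remaining records with program = 'math'
  - 1 records: 115 × 1.2 = 138.0
Step 3: Other records unchanged: 313
Step 4: Final sum = 216.8 + 138.0 + 313 = 667.8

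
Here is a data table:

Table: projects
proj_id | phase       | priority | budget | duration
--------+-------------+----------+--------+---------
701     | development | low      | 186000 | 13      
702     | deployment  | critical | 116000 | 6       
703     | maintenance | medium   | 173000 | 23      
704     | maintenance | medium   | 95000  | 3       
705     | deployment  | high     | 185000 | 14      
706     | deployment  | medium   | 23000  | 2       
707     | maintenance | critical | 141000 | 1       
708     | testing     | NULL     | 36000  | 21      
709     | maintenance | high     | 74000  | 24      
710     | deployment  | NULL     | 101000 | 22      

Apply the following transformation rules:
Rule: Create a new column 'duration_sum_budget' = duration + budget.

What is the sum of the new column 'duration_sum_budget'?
1130129

Step 1: For each record, compute duration + budget
Example calculations:
  13 + 186000 = 186013
  6 + 116000 = 116006
  23 + 173000 = 173023
  ...
Step 2: Sum all derived values
Step 3: Total = 1130129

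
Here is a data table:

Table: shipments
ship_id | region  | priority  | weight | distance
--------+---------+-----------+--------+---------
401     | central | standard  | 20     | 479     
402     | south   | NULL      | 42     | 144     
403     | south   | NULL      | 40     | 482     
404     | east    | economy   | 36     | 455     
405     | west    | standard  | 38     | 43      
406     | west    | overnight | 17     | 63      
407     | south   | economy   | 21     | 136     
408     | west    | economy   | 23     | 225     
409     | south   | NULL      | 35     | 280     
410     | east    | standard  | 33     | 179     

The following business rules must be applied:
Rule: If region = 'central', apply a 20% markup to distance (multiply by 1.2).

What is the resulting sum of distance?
2581.8

Step 1: Records with region = 'central' have total distance = 479
Step 2: Apply multiplier: 479 × 1.2 = 574.8
Step 3: Other records total: 2007
Step 4: Final sum = 574.8 + 2007 = 2581.8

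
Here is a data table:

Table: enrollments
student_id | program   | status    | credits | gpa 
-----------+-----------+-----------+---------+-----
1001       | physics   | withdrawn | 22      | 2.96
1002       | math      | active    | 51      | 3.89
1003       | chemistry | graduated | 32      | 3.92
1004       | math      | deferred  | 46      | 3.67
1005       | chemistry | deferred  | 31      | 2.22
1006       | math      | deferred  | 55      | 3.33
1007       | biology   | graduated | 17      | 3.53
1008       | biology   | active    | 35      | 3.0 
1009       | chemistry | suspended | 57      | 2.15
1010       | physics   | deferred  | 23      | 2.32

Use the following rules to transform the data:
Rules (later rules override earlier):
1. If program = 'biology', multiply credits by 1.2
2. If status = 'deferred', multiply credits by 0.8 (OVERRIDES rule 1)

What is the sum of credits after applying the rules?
348.4

Step 1: Rule 2 takes priority for records with status = 'deferred'
  - 4 records: 155 × 0.8 = 124.0
Step 2: Rule 1 applies to remaining records with program = 'biology'
  - 2 records: 52 × 1.2 = 62.4
Step 3: Other records unchanged: 162
Step 4: Final sum = 124.0 + 62.4 + 162 = 348.4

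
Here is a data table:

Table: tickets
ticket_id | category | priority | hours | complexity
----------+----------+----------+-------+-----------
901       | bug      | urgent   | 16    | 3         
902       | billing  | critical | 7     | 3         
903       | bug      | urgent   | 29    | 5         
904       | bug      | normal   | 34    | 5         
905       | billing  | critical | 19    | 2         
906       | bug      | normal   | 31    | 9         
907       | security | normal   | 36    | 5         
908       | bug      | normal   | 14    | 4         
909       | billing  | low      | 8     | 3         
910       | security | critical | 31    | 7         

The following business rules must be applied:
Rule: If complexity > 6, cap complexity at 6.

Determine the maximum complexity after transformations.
6

Step 1: Original maximum complexity = 9
Step 2: Apply cap at 6
Step 3: 2 records had complexity > 6 and were capped
Step 4: Maximum after transformation = 6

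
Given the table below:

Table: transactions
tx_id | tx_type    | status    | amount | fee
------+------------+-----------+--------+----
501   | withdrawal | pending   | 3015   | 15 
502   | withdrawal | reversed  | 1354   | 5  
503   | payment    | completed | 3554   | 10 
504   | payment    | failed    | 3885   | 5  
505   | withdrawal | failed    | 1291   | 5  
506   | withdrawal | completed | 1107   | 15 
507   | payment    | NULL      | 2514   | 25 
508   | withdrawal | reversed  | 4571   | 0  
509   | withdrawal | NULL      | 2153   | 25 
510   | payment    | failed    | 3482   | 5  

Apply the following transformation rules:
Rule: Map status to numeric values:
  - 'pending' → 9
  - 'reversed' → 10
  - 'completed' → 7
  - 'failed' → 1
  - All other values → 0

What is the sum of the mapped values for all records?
46

Step 1: Apply mapping to each record
Step 2: Count by status:
  'pending': 1 records × 9 = 9
  'reversed': 2 records × 10 = 20
  'completed': 2 records × 7 = 14
  'failed': 3 records × 1 = 3
Step 3: Sum all mapped values = 46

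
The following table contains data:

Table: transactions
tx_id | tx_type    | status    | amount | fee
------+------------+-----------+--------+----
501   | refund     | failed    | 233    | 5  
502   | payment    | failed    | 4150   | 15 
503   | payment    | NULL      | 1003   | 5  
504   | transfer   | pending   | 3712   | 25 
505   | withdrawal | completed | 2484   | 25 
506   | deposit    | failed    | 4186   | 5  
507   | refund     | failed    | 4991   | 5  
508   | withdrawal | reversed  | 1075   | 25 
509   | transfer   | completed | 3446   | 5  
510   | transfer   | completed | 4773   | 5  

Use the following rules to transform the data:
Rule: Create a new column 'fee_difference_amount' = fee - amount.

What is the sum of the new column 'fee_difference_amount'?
-29933

Step 1: For each record, compute fee - amount
Example calculations:
  5 - 233 = -228
  15 - 4150 = -4135
  5 - 1003 = -998
  ...
Step 2: Sum all derived values
Step 3: Total = -29933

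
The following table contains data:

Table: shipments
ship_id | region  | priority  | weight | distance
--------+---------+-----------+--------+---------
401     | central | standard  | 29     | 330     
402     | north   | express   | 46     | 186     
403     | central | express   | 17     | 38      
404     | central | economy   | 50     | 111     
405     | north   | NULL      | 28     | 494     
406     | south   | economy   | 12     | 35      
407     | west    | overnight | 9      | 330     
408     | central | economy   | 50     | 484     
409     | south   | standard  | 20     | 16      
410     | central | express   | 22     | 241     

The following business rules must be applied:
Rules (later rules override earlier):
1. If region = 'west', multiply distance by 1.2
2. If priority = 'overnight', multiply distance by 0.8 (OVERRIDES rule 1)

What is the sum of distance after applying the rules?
2199.0

Step 1: Rule 2 takes priority for records with priority = 'overnight'
  - 1 records: 330 × 0.8 = 264.0
Step 2: Rule 1 applies to remaining records with region = 'west'
  - 0 records: 0 × 1.2 = 0.0
Step 3: Other records unchanged: 1935
Step 4: Final sum = 264.0 + 0.0 + 1935 = 2199.0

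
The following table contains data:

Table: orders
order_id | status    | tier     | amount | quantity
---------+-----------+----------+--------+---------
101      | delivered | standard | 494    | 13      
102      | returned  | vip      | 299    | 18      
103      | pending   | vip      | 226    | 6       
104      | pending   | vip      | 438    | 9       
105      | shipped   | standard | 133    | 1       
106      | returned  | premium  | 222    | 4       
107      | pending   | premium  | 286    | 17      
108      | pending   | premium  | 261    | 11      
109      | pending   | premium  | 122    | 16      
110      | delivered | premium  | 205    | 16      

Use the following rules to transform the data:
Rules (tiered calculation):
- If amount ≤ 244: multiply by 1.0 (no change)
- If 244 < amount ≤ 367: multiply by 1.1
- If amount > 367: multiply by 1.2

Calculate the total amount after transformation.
2957.0

Step 1: Tier 1 (amount ≤ 244): 5 records, sum = 908 × 1.0 = 908.0
Step 2: Tier 2 (244 < amount ≤ 367): 3 records, sum = 846 × 1.1 = 930.6
Step 3: Tier 3 (amount > 367): 2 records, sum = 932 × 1.2 = 1118.4
Step 4: Final sum = 908.0 + 930.6 + 1118.4 = 2957.0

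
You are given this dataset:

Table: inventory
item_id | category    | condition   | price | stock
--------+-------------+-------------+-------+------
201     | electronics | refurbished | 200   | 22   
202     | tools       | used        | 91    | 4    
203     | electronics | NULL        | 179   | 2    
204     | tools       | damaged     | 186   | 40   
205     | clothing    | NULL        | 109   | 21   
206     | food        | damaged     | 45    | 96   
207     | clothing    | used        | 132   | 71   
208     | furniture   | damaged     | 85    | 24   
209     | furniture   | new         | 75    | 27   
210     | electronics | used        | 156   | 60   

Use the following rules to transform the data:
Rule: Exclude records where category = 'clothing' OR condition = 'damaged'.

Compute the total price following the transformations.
701

Step 1: Find records where category = 'clothing' OR condition = 'damaged'
Step 2: 5 records match, summing to 557
Step 3: Original sum: 1258
Step 4: Remaining sum = 1258 - 557 = 701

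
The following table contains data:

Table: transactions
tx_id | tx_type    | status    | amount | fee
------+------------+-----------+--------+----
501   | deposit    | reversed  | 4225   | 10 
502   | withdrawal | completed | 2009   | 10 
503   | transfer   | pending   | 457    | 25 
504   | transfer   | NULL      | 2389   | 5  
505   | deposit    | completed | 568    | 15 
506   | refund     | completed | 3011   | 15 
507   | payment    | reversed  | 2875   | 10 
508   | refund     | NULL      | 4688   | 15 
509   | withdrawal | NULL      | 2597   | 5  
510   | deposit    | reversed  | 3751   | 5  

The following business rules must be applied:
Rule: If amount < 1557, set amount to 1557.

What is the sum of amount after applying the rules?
28659

Step 1: 2 records have amount < 1557
Step 2: These records originally summed to 1025
Step 3: After setting to minimum: 2 × 1557 = 3114
Step 4: Unaffected records sum: 25545
Step 5: Final sum = 3114 + 25545 = 28659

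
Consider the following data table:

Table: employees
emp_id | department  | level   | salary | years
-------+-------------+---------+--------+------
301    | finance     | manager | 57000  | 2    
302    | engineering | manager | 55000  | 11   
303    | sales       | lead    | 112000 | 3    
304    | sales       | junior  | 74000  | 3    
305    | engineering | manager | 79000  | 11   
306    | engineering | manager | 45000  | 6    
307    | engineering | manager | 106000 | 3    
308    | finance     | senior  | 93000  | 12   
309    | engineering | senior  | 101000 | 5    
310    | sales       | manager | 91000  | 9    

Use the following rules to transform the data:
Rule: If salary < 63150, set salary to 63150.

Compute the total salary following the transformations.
845450

Step 1: 3 records have salary < 63150
Step 2: These records originally summed to 157000
Step 3: After setting to minimum: 3 × 63150 = 189450
Step 4: Unaffected records sum: 656000
Step 5: Final sum = 189450 + 656000 = 845450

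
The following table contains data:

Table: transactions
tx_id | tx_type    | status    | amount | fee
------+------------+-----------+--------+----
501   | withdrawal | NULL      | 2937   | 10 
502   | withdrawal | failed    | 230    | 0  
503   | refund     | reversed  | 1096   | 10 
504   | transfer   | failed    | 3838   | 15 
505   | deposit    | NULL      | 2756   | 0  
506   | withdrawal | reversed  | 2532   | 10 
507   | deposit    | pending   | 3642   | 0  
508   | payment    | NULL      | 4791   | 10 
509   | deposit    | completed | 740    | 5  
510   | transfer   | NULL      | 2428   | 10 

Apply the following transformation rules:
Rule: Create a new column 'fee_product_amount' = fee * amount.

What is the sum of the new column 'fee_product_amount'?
199110

Step 1: For each record, compute fee * amount
Example calculations:
  10 * 2937 = 29370
  0 * 230 = 0
  10 * 1096 = 10960
  ...
Step 2: Sum all derived values
Step 3: Total = 199110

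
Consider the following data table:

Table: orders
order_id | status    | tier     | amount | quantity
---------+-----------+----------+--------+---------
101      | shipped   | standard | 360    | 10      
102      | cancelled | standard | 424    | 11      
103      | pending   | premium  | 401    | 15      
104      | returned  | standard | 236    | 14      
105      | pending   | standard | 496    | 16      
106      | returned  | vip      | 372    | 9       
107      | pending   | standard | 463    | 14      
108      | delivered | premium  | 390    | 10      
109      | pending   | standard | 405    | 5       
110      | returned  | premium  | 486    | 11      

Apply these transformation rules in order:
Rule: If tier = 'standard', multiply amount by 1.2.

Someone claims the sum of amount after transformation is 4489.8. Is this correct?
No, the correct result is 4509.8.

Step 1: Calculate the correct sum after transformation
Step 2: Apply multiplier 1.2 to records where tier = 'standard'
Step 3: Correct result = 4509.8
Step 4: Claimed result = 4489.8
Step 5: 4509.8 ≠ 4489.8
Conclusion: The claimed result is incorrect. The correct answer is 4509.8.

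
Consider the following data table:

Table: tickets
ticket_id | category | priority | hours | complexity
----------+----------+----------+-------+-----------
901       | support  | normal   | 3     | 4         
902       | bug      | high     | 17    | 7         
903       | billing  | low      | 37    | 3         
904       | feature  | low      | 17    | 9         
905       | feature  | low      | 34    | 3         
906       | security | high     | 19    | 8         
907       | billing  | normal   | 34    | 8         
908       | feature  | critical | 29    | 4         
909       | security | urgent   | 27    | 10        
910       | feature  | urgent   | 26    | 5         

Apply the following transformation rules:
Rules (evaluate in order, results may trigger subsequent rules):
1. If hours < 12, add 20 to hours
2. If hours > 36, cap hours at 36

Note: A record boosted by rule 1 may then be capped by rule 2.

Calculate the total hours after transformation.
262

Step 1: Apply rule 1 to records with hours < 12
  - 1 records get bonus of 20
  - Of these, 0 records then exceed 36 and get capped
Step 2: Apply rule 2 to records with hours > 36
  - 1 records (original) are capped
Step 3: Calculate final sum = 262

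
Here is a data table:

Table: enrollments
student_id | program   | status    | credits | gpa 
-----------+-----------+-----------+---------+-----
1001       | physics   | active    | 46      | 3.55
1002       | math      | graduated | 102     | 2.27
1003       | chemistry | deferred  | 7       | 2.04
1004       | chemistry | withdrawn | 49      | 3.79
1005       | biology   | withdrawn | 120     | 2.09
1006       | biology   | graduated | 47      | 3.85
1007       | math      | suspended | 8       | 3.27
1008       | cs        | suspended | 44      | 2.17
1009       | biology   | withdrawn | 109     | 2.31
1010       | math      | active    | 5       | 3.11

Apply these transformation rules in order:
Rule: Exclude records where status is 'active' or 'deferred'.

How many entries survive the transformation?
7

Step 1: Count records to exclude
  - 2 (active) + 1 (deferred) = 3 records
Step 2: Total records: 10
Step 3: Remaining = 10 - 3 = 7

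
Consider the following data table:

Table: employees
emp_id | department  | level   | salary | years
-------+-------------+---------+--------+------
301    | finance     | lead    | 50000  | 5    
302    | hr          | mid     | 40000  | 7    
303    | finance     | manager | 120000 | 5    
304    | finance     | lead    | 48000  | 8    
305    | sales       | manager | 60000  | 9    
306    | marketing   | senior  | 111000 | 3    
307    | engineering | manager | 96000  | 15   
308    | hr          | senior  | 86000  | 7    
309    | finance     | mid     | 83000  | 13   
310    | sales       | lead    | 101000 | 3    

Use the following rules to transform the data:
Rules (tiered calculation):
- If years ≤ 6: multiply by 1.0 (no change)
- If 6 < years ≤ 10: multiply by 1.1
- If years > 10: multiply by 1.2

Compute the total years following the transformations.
83.7

Step 1: Tier 1 (years ≤ 6): 4 records, sum = 16 × 1.0 = 16.0
Step 2: Tier 2 (6 < years ≤ 10): 4 records, sum = 31 × 1.1 = 34.1
Step 3: Tier 3 (years > 10): 2 records, sum = 28 × 1.2 = 33.6
Step 4: Final sum = 16.0 + 34.1 + 33.6 = 83.7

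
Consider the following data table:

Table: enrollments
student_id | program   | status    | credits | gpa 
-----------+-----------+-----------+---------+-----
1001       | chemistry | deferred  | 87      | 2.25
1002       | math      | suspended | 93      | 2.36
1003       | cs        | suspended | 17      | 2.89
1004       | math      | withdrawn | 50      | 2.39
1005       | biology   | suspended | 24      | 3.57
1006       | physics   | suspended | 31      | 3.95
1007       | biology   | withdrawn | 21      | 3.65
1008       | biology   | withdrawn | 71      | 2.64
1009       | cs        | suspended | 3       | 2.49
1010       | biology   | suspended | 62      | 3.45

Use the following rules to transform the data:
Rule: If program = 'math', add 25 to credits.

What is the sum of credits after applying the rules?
509

Step 1: Count records where program = 'math': 2
Step 2: Total bonus added: 2 × 25 = 50
Step 3: Original sum of credits: 459
Step 4: Final sum = 459 + 50 = 509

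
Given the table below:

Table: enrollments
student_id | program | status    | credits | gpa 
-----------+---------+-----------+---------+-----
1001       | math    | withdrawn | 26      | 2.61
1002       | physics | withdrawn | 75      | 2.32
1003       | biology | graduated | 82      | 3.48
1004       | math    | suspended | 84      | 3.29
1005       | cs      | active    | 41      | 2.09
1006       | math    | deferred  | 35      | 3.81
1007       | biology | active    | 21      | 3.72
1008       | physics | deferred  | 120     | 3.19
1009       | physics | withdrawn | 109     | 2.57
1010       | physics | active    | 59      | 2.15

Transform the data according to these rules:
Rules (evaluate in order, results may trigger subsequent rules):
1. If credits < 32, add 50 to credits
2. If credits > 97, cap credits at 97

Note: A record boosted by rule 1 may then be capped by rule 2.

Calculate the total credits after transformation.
717

Step 1: Apply rule 1 to records with credits < 32
  - 2 records get bonus of 50
  - Of these, 0 records then exceed 97 and get capped
Step 2: Apply rule 2 to records with credits > 97
  - 2 records (original) are capped
Step 3: Calculate final sum = 717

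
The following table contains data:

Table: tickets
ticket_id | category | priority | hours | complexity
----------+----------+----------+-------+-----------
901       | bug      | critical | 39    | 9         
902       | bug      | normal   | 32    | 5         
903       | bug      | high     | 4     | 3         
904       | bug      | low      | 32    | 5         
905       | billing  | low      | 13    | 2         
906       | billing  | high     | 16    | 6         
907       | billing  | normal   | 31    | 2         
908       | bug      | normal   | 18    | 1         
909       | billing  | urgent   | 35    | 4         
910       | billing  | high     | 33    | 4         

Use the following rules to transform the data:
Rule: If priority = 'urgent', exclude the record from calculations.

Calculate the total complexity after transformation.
37

Step 1: Identify records where priority = 'urgent'
Step 2: The excluded records sum to 4
Step 3: Original total complexity = 41
Step 4: Remaining total = 41 - 4 = 37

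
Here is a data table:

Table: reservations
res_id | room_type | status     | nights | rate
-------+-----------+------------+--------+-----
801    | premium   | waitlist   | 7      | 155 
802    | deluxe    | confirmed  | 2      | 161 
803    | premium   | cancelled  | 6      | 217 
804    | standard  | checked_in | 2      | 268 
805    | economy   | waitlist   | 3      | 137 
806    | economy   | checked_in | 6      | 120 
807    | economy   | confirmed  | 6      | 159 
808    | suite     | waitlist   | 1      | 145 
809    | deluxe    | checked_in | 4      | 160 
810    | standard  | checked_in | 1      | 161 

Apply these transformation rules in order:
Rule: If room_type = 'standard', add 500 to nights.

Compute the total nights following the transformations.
1038

Step 1: Count records where room_type = 'standard': 2
Step 2: Total bonus added: 2 × 500 = 1000
Step 3: Original sum of nights: 38
Step 4: Final sum = 38 + 1000 = 1038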